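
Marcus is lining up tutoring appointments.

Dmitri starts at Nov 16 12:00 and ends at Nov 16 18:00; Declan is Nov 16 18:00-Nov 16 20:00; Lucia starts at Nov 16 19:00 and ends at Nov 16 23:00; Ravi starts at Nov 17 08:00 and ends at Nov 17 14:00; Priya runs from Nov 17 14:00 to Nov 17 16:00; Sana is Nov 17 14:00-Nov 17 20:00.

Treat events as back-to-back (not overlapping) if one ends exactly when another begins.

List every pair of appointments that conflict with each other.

Sorted by start: Dmitri, Declan, Lucia, Ravi, Priya, Sana.
Declan starts exactly when Dmitri ends (back-to-back, no overlap) — done with Dmitri.
Lucia starts before Declan ends → Declan and Lucia overlap.
Ravi starts after Declan ends — done with Declan.
Ravi starts after Lucia ends — done with Lucia.
Priya starts exactly when Ravi ends (back-to-back, no overlap) — done with Ravi.
Sana starts before Priya ends → Priya and Sana overlap.

Declan & Lucia, Priya & Sana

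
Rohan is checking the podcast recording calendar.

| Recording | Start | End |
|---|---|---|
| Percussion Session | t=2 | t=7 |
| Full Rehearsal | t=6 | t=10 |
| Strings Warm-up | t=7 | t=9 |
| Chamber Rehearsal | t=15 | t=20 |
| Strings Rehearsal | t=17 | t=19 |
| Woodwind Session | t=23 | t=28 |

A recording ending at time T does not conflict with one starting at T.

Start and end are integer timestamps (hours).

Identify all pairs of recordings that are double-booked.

Sorted by start: Percussion Session, Full Rehearsal, Strings Warm-up, Chamber Rehearsal, Strings Rehearsal, Woodwind Session.
Full Rehearsal starts before Percussion Session ends → Percussion Session and Full Rehearsal overlap.
Strings Warm-up starts exactly when Percussion Session ends (back-to-back, no overlap), so nothing later overlaps Percussion Session either.
Strings Warm-up starts before Full Rehearsal ends → Full Rehearsal and Strings Warm-up overlap.
Chamber Rehearsal starts after Full Rehearsal ends, so nothing later overlaps Full Rehearsal either.
Chamber Rehearsal starts after Strings Warm-up ends, so nothing later overlaps Strings Warm-up either.
Strings Rehearsal starts before Chamber Rehearsal ends → Chamber Rehearsal and Strings Rehearsal overlap.
Woodwind Session starts after Chamber Rehearsal ends.
Woodwind Session starts after Strings Rehearsal ends.

Chamber Rehearsal & Strings Rehearsal, Full Rehearsal & Percussion Session, Full Rehearsal & Strings Warm-up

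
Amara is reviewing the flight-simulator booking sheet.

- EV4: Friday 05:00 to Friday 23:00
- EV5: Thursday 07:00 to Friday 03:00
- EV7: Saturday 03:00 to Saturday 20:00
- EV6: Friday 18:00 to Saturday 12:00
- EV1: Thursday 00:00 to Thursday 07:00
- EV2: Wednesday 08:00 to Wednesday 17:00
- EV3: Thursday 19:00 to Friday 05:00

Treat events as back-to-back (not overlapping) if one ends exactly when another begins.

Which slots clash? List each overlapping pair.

EV3 & EV5, EV4 & EV6, EV6 & EV7

Check each pair: they overlap iff neither finishes before the other starts.
Sorted by start: EV2, EV1, EV5, EV3, EV4, EV6, EV7.
EV1 starts after EV2 ends, so nothing later overlaps EV2 either.
EV5 starts exactly when EV1 ends (back-to-back, no overlap), so nothing later overlaps EV1 either.
EV3 starts before EV5 ends → EV5 and EV3 overlap.
EV4 starts after EV5 ends, so nothing later overlaps EV5 either.
EV4 starts exactly when EV3 ends (back-to-back, no overlap), so nothing later overlaps EV3 either.
EV6 starts before EV4 ends → EV4 and EV6 overlap.
EV7 starts after EV4 ends.
EV7 starts before EV6 ends → EV6 and EV7 overlap.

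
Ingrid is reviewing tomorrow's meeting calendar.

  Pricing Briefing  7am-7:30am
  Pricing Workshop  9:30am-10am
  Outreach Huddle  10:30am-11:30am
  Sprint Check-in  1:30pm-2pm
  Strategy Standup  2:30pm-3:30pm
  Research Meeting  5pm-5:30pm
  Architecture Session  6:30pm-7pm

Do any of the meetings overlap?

No

Sorted by start: Pricing Briefing, Pricing Workshop, Outreach Huddle, Sprint Check-in, Strategy Standup, Research Meeting, Architecture Session.
Pricing Workshop starts after Pricing Briefing ends — done with Pricing Briefing.
Outreach Huddle starts after Pricing Workshop ends — done with Pricing Workshop.
Sprint Check-in starts after Outreach Huddle ends — done with Outreach Huddle.
Strategy Standup starts after Sprint Check-in ends — done with Sprint Check-in.
Research Meeting starts after Strategy Standup ends — done with Strategy Standup.
Architecture Session starts after Research Meeting ends.
Every pair is clear; the schedule has no overlaps.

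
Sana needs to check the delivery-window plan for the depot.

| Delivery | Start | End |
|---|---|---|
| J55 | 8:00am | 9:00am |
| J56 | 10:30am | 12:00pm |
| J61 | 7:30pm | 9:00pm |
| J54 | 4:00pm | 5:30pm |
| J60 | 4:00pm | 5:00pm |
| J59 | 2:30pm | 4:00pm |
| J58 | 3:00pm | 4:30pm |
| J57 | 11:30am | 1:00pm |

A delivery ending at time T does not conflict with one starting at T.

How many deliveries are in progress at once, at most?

Sort all start/end points and keep a running count:
8:00am start J55 → 1
9:00am end J55 → 0
10:30am start J56 → 1
11:30am start J57 → 2
12:00pm end J56 → 1
1:00pm end J57 → 0
2:30pm start J59 → 1
3:00pm start J58 → 2
4:00pm end J59 → 1
4:00pm start J54 → 2
4:00pm start J60 → 3
4:30pm end J58 → 2
5:00pm end J60 → 1
5:30pm end J54 → 0
7:30pm start J61 → 1
9:00pm end J61 → 0
Peak is 3, at 4:00pm (J54, J58, J60).

3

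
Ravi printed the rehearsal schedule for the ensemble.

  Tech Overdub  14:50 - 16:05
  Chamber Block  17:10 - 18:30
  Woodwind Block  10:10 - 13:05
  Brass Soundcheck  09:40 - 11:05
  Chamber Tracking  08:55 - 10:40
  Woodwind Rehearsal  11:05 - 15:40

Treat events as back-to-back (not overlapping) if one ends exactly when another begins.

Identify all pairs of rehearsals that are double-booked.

Brass Soundcheck & Chamber Tracking, Brass Soundcheck & Woodwind Block, Chamber Tracking & Woodwind Block, Tech Overdub & Woodwind Rehearsal, Woodwind Block & Woodwind Rehearsal

Sorted by start: Chamber Tracking, Brass Soundcheck, Woodwind Block, Woodwind Rehearsal, Tech Overdub, Chamber Block.
Brass Soundcheck starts before Chamber Tracking ends → Chamber Tracking and Brass Soundcheck overlap.
Woodwind Block starts before Chamber Tracking ends → Chamber Tracking and Woodwind Block overlap.
Woodwind Rehearsal starts after Chamber Tracking ends, so nothing later overlaps Chamber Tracking either.
Woodwind Block starts before Brass Soundcheck ends → Brass Soundcheck and Woodwind Block overlap.
Woodwind Rehearsal starts exactly when Brass Soundcheck ends (back-to-back, no overlap), so nothing later overlaps Brass Soundcheck either.
Woodwind Rehearsal starts before Woodwind Block ends → Woodwind Block and Woodwind Rehearsal overlap.
Tech Overdub starts after Woodwind Block ends, so nothing later overlaps Woodwind Block either.
Tech Overdub starts before Woodwind Rehearsal ends → Woodwind Rehearsal and Tech Overdub overlap.
Chamber Block starts after Woodwind Rehearsal ends.
Chamber Block starts after Tech Overdub ends.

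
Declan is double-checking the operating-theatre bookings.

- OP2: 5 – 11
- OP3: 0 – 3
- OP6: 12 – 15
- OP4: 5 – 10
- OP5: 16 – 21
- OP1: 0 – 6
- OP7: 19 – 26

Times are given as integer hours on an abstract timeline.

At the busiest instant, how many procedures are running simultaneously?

Sweep the timeline, counting +1 at each start and −1 at each end (ends before starts at a tie):
0 start OP1 → 1
0 start OP3 → 2
3 end OP3 → 1
5 start OP2 → 2
5 start OP4 → 3
6 end OP1 → 2
10 end OP4 → 1
11 end OP2 → 0
12 start OP6 → 1
15 end OP6 → 0
16 start OP5 → 1
19 start OP7 → 2
21 end OP5 → 1
26 end OP7 → 0
Peak is 3, at 5 (OP1, OP2, OP4).

3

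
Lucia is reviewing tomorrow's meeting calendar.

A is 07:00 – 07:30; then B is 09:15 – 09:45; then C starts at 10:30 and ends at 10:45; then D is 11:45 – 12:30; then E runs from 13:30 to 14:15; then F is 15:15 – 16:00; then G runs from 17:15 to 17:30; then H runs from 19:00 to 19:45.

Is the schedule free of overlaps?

Yes

Sorted by start: A, B, C, D, E, F, G, H.
B starts after A ends, so A has no further overlaps.
C starts after B ends, so B has no further overlaps.
D starts after C ends, so C has no further overlaps.
E starts after D ends, so D has no further overlaps.
F starts after E ends, so E has no further overlaps.
G starts after F ends, so F has no further overlaps.
H starts after G ends.
Every pair is clear; the schedule has no overlaps.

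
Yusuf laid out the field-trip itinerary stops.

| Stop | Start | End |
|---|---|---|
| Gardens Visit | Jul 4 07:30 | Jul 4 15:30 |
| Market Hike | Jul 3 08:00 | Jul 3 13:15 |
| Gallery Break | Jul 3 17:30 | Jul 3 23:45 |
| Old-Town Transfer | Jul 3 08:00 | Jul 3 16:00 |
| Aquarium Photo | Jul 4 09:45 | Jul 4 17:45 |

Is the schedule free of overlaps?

Check each pair: they overlap iff neither finishes before the other starts.
Sorted by start: Market Hike, Old-Town Transfer, Gallery Break, Gardens Visit, Aquarium Photo.
Old-Town Transfer starts before Market Hike ends → Market Hike and Old-Town Transfer overlap.
That's a conflict, so the schedule is not conflict-free.

No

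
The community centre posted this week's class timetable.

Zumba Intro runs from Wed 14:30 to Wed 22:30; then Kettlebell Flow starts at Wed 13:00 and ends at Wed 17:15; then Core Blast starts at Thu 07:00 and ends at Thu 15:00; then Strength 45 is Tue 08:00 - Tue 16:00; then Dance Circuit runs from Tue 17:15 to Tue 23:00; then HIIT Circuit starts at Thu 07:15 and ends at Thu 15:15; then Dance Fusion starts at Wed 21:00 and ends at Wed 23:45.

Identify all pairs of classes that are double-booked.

Core Blast & HIIT Circuit, Dance Fusion & Zumba Intro, Kettlebell Flow & Zumba Intro

Sorted by start: Strength 45, Dance Circuit, Kettlebell Flow, Zumba Intro, Dance Fusion, Core Blast, HIIT Circuit.
Dance Circuit starts after Strength 45 ends — done with Strength 45.
Kettlebell Flow starts after Dance Circuit ends — done with Dance Circuit.
Zumba Intro starts before Kettlebell Flow ends → Kettlebell Flow and Zumba Intro overlap.
Dance Fusion starts after Kettlebell Flow ends — done with Kettlebell Flow.
Dance Fusion starts before Zumba Intro ends → Zumba Intro and Dance Fusion overlap.
Core Blast starts after Zumba Intro ends — done with Zumba Intro.
Core Blast starts after Dance Fusion ends — done with Dance Fusion.
HIIT Circuit starts before Core Blast ends → Core Blast and HIIT Circuit overlap.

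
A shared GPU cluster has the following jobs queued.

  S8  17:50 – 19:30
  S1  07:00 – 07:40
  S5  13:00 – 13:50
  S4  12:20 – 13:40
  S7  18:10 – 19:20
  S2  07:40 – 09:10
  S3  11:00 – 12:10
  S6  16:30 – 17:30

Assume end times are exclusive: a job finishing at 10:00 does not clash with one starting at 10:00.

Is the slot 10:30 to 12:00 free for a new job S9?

S1: ends 07:40 at or before S9 starts 10:30 → clear.
S2: ends 09:10 at or before S9 starts 10:30 → clear.
S3: starts 11:00 before S9 ends 12:00, and ends 12:10 after S9 starts 10:30 → overlap.
S4: starts 12:20 at or after S9 ends 12:00 → clear.
S5: starts 13:00 at or after S9 ends 12:00 → clear.
S6: starts 16:30 at or after S9 ends 12:00 → clear.
S8: starts 17:50 at or after S9 ends 12:00 → clear.
S7: starts 18:10 at or after S9 ends 12:00 → clear.
S9 overlaps S3.

No — it overlaps S3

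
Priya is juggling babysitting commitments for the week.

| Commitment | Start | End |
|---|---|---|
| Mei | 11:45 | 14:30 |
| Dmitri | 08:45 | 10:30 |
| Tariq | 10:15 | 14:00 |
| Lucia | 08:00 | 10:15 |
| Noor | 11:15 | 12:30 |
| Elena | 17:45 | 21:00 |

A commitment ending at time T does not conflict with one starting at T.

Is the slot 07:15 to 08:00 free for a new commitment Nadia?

Yes — the slot is free

Lucia: starts 08:00 at or after Nadia ends 08:00 → clear.
Dmitri: starts 08:45 at or after Nadia ends 08:00 → clear.
Tariq: starts 10:15 at or after Nadia ends 08:00 → clear.
Noor: starts 11:15 at or after Nadia ends 08:00 → clear.
Mei: starts 11:45 at or after Nadia ends 08:00 → clear.
Elena: starts 17:45 at or after Nadia ends 08:00 → clear.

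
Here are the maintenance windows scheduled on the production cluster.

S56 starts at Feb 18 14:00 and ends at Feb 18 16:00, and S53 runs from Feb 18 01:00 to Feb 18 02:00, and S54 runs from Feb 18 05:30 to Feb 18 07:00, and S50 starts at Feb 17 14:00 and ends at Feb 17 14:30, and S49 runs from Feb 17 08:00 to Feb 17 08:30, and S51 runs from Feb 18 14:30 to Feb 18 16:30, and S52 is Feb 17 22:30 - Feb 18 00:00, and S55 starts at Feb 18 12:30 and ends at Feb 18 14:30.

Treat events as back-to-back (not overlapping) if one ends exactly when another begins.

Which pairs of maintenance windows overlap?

Two intervals overlap when each starts before the other ends.
Sorted by start: S49, S50, S52, S53, S54, S55, S56, S51.
S50 starts after S49 ends, so nothing later overlaps S49 either.
S52 starts after S50 ends, so nothing later overlaps S50 either.
S53 starts after S52 ends, so nothing later overlaps S52 either.
S54 starts after S53 ends, so nothing later overlaps S53 either.
S55 starts after S54 ends, so nothing later overlaps S54 either.
S56 starts before S55 ends → S55 and S56 overlap.
S51 starts exactly when S55 ends (back-to-back, no overlap).
S51 starts before S56 ends → S56 and S51 overlap.

S51 & S56, S55 & S56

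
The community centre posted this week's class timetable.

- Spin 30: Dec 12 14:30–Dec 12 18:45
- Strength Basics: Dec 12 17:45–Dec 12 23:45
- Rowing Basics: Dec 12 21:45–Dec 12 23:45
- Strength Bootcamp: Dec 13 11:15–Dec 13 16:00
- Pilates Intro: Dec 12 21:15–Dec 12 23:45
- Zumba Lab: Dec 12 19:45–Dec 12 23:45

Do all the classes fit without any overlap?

No

Sorted by start: Spin 30, Strength Basics, Zumba Lab, Pilates Intro, Rowing Basics, Strength Bootcamp.
Strength Basics starts before Spin 30 ends → Spin 30 and Strength Basics overlap.
That's a conflict, so the schedule is not conflict-free.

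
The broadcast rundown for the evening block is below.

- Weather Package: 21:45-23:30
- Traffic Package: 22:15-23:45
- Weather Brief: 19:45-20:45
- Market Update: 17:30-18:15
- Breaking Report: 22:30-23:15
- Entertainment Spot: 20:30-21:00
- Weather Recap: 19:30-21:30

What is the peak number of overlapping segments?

Sort all start/end points and keep a running count:
17:30 start Market Update → 1
18:15 end Market Update → 0
19:30 start Weather Recap → 1
19:45 start Weather Brief → 2
20:30 start Entertainment Spot → 3
20:45 end Weather Brief → 2
21:00 end Entertainment Spot → 1
21:30 end Weather Recap → 0
21:45 start Weather Package → 1
22:15 start Traffic Package → 2
22:30 start Breaking Report → 3
23:15 end Breaking Report → 2
23:30 end Weather Package → 1
23:45 end Traffic Package → 0
Peak is 3, at 20:30 (Entertainment Spot, Weather Brief, Weather Recap).

3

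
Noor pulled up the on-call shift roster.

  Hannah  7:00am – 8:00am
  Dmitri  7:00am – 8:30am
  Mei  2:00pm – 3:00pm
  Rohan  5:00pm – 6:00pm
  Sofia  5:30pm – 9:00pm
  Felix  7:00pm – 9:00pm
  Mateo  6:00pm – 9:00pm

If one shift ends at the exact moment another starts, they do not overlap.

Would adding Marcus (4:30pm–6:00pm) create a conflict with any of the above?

Hannah: ends 8:00am at or before Marcus starts 4:30pm → clear.
Dmitri: ends 8:30am at or before Marcus starts 4:30pm → clear.
Mei: ends 3:00pm at or before Marcus starts 4:30pm → clear.
Rohan: starts 5:00pm before Marcus ends 6:00pm, and ends 6:00pm after Marcus starts 4:30pm → overlap.
Sofia: starts 5:30pm before Marcus ends 6:00pm, and ends 9:00pm after Marcus starts 4:30pm → overlap.
Mateo: starts 6:00pm at or after Marcus ends 6:00pm → clear.
Felix: starts 7:00pm at or after Marcus ends 6:00pm → clear.
Marcus overlaps Rohan, Sofia.

Yes — it overlaps Rohan, Sofia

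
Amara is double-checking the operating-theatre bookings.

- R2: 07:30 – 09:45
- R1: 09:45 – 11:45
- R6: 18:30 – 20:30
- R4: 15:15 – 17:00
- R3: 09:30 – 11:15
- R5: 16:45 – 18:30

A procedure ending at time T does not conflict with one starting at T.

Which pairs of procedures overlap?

R1 & R3, R2 & R3, R4 & R5

Check each pair: they overlap iff neither finishes before the other starts.
Sorted by start: R2, R3, R1, R4, R5, R6.
R3 starts before R2 ends → R2 and R3 overlap.
R1 starts exactly when R2 ends (back-to-back, no overlap) — done with R2.
R1 starts before R3 ends → R3 and R1 overlap.
R4 starts after R3 ends — done with R3.
R4 starts after R1 ends — done with R1.
R5 starts before R4 ends → R4 and R5 overlap.
R6 starts after R4 ends.
R6 starts exactly when R5 ends (back-to-back, no overlap).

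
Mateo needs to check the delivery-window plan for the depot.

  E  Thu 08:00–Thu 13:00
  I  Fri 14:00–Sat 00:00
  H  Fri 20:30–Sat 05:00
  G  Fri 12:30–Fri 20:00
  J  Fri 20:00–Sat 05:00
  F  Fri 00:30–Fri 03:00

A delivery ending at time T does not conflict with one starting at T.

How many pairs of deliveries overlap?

Two intervals overlap when each starts before the other ends.
Sorted by start: E, F, G, I, J, H.
F starts after E ends — done with E.
G starts after F ends — done with F.
I starts before G ends → G and I overlap.
J starts exactly when G ends (back-to-back, no overlap) — done with G.
J starts before I ends → I and J overlap.
H starts before I ends → I and H overlap.
H starts before J ends → J and H overlap.
Overlapping pairs: G & I, H & I, H & J, I & J — 4 in total.

4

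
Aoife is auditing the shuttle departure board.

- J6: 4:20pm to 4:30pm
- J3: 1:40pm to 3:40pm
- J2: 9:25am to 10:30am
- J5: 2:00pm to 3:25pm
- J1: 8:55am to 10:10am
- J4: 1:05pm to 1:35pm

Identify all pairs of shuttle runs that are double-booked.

J1 & J2, J3 & J5

Two intervals overlap when each starts before the other ends.
Sorted by start: J1, J2, J4, J3, J5, J6.
J2 starts before J1 ends → J1 and J2 overlap.
J4 starts after J1 ends, so J1 has no further overlaps.
J4 starts after J2 ends, so J2 has no further overlaps.
J3 starts after J4 ends, so J4 has no further overlaps.
J5 starts before J3 ends → J3 and J5 overlap.
J6 starts after J3 ends.
J6 starts after J5 ends.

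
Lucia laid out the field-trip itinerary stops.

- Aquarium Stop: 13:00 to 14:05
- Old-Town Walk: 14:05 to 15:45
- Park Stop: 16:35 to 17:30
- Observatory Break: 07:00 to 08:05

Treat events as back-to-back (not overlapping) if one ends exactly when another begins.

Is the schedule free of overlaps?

Yes

Sorted by start: Observatory Break, Aquarium Stop, Old-Town Walk, Park Stop.
Aquarium Stop starts after Observatory Break ends, so Observatory Break has no further overlaps.
Old-Town Walk starts exactly when Aquarium Stop ends (back-to-back, no overlap), so Aquarium Stop has no further overlaps.
Park Stop starts after Old-Town Walk ends.
Every pair is clear; the schedule has no overlaps.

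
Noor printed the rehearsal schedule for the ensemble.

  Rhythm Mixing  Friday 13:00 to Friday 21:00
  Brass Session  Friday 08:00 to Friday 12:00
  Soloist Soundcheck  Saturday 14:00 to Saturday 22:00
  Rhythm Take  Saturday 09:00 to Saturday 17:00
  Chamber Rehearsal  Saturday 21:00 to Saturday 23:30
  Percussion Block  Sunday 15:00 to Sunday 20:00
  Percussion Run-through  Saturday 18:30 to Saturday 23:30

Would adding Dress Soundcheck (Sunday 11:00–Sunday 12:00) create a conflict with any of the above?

Brass Session: ends Friday 12:00 at or before Dress Soundcheck starts Sunday 11:00 → clear.
Rhythm Mixing: ends Friday 21:00 at or before Dress Soundcheck starts Sunday 11:00 → clear.
Rhythm Take: ends Saturday 17:00 at or before Dress Soundcheck starts Sunday 11:00 → clear.
Soloist Soundcheck: ends Saturday 22:00 at or before Dress Soundcheck starts Sunday 11:00 → clear.
Percussion Run-through: ends Saturday 23:30 at or before Dress Soundcheck starts Sunday 11:00 → clear.
Chamber Rehearsal: ends Saturday 23:30 at or before Dress Soundcheck starts Sunday 11:00 → clear.
Percussion Block: starts Sunday 15:00 at or after Dress Soundcheck ends Sunday 12:00 → clear.

No — it doesn't clash with anything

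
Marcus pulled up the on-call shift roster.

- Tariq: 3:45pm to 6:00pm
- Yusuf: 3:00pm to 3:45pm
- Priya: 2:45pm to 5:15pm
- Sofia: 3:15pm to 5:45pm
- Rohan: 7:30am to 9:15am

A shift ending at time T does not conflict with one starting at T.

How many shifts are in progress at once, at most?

Walk through starts and ends in time order (an end at T is processed before a start at T):
7:30am start Rohan → 1
9:15am end Rohan → 0
2:45pm start Priya → 1
3:00pm start Yusuf → 2
3:15pm start Sofia → 3
3:45pm end Yusuf → 2
3:45pm start Tariq → 3
5:15pm end Priya → 2
5:45pm end Sofia → 1
6:00pm end Tariq → 0
Peak is 3, at 3:15pm (Priya, Sofia, Yusuf).

3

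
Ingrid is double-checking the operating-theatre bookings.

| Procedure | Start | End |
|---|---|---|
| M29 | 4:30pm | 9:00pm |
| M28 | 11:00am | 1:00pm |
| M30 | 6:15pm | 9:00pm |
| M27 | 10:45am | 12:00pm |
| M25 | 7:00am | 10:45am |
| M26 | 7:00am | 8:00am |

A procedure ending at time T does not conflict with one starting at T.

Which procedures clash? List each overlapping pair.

M25 & M26, M27 & M28, M29 & M30

Check each pair: they overlap iff neither finishes before the other starts.
Sorted by start: M25, M26, M27, M28, M29, M30.
M26 starts before M25 ends → M25 and M26 overlap.
M27 starts exactly when M25 ends (back-to-back, no overlap); M25 is clear from here.
M27 starts after M26 ends; M26 is clear from here.
M28 starts before M27 ends → M27 and M28 overlap.
M29 starts after M27 ends; M27 is clear from here.
M29 starts after M28 ends; M28 is clear from here.
M30 starts before M29 ends → M29 and M30 overlap.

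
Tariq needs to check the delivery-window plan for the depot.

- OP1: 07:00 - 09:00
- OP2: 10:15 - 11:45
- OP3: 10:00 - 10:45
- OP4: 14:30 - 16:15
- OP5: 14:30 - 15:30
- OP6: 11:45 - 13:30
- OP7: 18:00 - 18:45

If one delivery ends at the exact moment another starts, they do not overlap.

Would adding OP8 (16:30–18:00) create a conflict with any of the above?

No — it doesn't clash with anything

OP1: ends 09:00 at or before OP8 starts 16:30 → clear.
OP3: ends 10:45 at or before OP8 starts 16:30 → clear.
OP2: ends 11:45 at or before OP8 starts 16:30 → clear.
OP6: ends 13:30 at or before OP8 starts 16:30 → clear.
OP4: ends 16:15 at or before OP8 starts 16:30 → clear.
OP5: ends 15:30 at or before OP8 starts 16:30 → clear.
OP7: starts 18:00 at or after OP8 ends 18:00 → clear.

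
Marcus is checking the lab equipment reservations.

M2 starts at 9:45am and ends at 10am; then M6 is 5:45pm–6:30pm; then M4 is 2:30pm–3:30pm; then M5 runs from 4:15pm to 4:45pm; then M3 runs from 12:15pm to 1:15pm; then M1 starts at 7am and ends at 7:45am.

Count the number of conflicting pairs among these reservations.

Sorted by start: M1, M2, M3, M4, M5, M6.
M2 starts after M1 ends; M1 is clear from here.
M3 starts after M2 ends; M2 is clear from here.
M4 starts after M3 ends; M3 is clear from here.
M5 starts after M4 ends; M4 is clear from here.
M6 starts after M5 ends.
No pair overlaps.

0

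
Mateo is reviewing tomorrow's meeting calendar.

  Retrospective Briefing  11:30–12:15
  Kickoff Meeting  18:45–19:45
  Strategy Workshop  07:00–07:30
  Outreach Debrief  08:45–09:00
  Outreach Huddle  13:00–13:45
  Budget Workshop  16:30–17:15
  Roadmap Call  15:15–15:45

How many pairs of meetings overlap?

Sorted by start: Strategy Workshop, Outreach Debrief, Retrospective Briefing, Outreach Huddle, Roadmap Call, Budget Workshop, Kickoff Meeting.
Outreach Debrief starts after Strategy Workshop ends — done with Strategy Workshop.
Retrospective Briefing starts after Outreach Debrief ends — done with Outreach Debrief.
Outreach Huddle starts after Retrospective Briefing ends — done with Retrospective Briefing.
Roadmap Call starts after Outreach Huddle ends — done with Outreach Huddle.
Budget Workshop starts after Roadmap Call ends — done with Roadmap Call.
Kickoff Meeting starts after Budget Workshop ends.
No pair overlaps.

0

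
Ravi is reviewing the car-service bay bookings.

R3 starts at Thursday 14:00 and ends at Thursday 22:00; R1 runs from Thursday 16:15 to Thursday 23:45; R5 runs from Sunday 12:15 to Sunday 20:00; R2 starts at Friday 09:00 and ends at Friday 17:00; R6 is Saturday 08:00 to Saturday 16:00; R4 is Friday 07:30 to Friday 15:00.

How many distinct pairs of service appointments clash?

Sorted by start: R3, R1, R4, R2, R6, R5.
R1 starts before R3 ends → R3 and R1 overlap.
R4 starts after R3 ends — done with R3.
R4 starts after R1 ends — done with R1.
R2 starts before R4 ends → R4 and R2 overlap.
R6 starts after R4 ends — done with R4.
R6 starts after R2 ends — done with R2.
R5 starts after R6 ends.
Overlapping pairs: R1 & R3, R2 & R4 — 2 in total.

2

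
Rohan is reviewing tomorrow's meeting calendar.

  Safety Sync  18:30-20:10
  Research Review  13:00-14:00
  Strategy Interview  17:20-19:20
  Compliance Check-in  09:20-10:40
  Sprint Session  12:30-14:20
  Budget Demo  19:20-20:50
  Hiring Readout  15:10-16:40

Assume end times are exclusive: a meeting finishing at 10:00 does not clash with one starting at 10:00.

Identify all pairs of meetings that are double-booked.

Budget Demo & Safety Sync, Research Review & Sprint Session, Safety Sync & Strategy Interview

Check each pair: they overlap iff neither finishes before the other starts.
Sorted by start: Compliance Check-in, Sprint Session, Research Review, Hiring Readout, Strategy Interview, Safety Sync, Budget Demo.
Sprint Session starts after Compliance Check-in ends, so Compliance Check-in has no further overlaps.
Research Review starts before Sprint Session ends → Sprint Session and Research Review overlap.
Hiring Readout starts after Sprint Session ends, so Sprint Session has no further overlaps.
Hiring Readout starts after Research Review ends, so Research Review has no further overlaps.
Strategy Interview starts after Hiring Readout ends, so Hiring Readout has no further overlaps.
Safety Sync starts before Strategy Interview ends → Strategy Interview and Safety Sync overlap.
Budget Demo starts exactly when Strategy Interview ends (back-to-back, no overlap).
Budget Demo starts before Safety Sync ends → Safety Sync and Budget Demo overlap.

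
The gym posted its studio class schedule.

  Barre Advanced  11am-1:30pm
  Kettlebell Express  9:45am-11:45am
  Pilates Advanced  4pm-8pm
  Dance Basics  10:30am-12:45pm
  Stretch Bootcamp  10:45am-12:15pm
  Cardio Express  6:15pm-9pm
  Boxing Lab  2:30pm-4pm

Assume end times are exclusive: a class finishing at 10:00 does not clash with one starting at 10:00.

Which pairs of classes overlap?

Barre Advanced & Dance Basics, Barre Advanced & Kettlebell Express, Barre Advanced & Stretch Bootcamp, Cardio Express & Pilates Advanced, Dance Basics & Kettlebell Express, Dance Basics & Stretch Bootcamp, Kettlebell Express & Stretch Bootcamp

Sorted by start: Kettlebell Express, Dance Basics, Stretch Bootcamp, Barre Advanced, Boxing Lab, Pilates Advanced, Cardio Express.
Dance Basics starts before Kettlebell Express ends → Kettlebell Express and Dance Basics overlap.
Stretch Bootcamp starts before Kettlebell Express ends → Kettlebell Express and Stretch Bootcamp overlap.
Barre Advanced starts before Kettlebell Express ends → Kettlebell Express and Barre Advanced overlap.
Boxing Lab starts after Kettlebell Express ends — done with Kettlebell Express.
Stretch Bootcamp starts before Dance Basics ends → Dance Basics and Stretch Bootcamp overlap.
Barre Advanced starts before Dance Basics ends → Dance Basics and Barre Advanced overlap.
Boxing Lab starts after Dance Basics ends — done with Dance Basics.
Barre Advanced starts before Stretch Bootcamp ends → Stretch Bootcamp and Barre Advanced overlap.
Boxing Lab starts after Stretch Bootcamp ends — done with Stretch Bootcamp.
Boxing Lab starts after Barre Advanced ends — done with Barre Advanced.
Pilates Advanced starts exactly when Boxing Lab ends (back-to-back, no overlap) — done with Boxing Lab.
Cardio Express starts before Pilates Advanced ends → Pilates Advanced and Cardio Express overlap.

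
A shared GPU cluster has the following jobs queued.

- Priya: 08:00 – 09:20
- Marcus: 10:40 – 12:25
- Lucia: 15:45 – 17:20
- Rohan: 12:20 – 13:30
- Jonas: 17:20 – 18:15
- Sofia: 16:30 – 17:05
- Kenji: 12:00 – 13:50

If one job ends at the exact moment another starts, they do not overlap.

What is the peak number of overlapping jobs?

3

Sweep the timeline, counting +1 at each start and −1 at each end (ends before starts at a tie):
08:00 start Priya → 1
09:20 end Priya → 0
10:40 start Marcus → 1
12:00 start Kenji → 2
12:20 start Rohan → 3
12:25 end Marcus → 2
13:30 end Rohan → 1
13:50 end Kenji → 0
15:45 start Lucia → 1
16:30 start Sofia → 2
17:05 end Sofia → 1
17:20 end Lucia → 0
17:20 start Jonas → 1
18:15 end Jonas → 0
Peak is 3, at 12:20 (Kenji, Marcus, Rohan).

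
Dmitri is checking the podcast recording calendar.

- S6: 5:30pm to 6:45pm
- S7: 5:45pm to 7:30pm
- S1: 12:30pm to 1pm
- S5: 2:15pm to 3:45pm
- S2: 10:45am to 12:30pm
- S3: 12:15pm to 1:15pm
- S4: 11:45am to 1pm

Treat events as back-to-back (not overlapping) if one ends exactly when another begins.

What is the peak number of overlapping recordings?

3

Sweep the timeline, counting +1 at each start and −1 at each end (ends before starts at a tie):
10:45am start S2 → 1
11:45am start S4 → 2
12:15pm start S3 → 3
12:30pm end S2 → 2
12:30pm start S1 → 3
1pm end S1 → 2
1pm end S4 → 1
1:15pm end S3 → 0
2:15pm start S5 → 1
3:45pm end S5 → 0
5:30pm start S6 → 1
5:45pm start S7 → 2
6:45pm end S6 → 1
7:30pm end S7 → 0
Peak is 3, at 12:15pm (S2, S3, S4).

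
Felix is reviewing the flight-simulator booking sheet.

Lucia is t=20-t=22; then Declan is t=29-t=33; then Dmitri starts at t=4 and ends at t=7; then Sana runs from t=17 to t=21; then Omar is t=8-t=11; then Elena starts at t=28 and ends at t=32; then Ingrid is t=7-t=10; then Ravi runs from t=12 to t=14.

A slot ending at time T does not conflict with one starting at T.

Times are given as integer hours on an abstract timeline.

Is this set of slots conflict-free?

No

Sorted by start: Dmitri, Ingrid, Omar, Ravi, Sana, Lucia, Elena, Declan.
Ingrid starts exactly when Dmitri ends (back-to-back, no overlap), so nothing later overlaps Dmitri either.
Omar starts before Ingrid ends → Ingrid and Omar overlap.
That's a conflict, so the schedule is not conflict-free.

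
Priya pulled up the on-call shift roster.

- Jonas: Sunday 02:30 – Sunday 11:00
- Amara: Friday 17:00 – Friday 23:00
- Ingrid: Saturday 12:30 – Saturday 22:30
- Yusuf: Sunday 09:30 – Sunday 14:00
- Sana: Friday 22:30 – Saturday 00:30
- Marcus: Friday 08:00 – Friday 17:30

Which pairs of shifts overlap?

Amara & Marcus, Amara & Sana, Jonas & Yusuf

Sorted by start: Marcus, Amara, Sana, Ingrid, Jonas, Yusuf.
Amara starts before Marcus ends → Marcus and Amara overlap.
Sana starts after Marcus ends, so Marcus has no further overlaps.
Sana starts before Amara ends → Amara and Sana overlap.
Ingrid starts after Amara ends, so Amara has no further overlaps.
Ingrid starts after Sana ends, so Sana has no further overlaps.
Jonas starts after Ingrid ends, so Ingrid has no further overlaps.
Yusuf starts before Jonas ends → Jonas and Yusuf overlap.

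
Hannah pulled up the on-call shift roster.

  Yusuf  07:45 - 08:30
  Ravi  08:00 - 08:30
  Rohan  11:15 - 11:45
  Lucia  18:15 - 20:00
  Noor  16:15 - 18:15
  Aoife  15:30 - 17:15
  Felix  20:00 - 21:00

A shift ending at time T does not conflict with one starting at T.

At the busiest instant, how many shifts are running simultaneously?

Sort all start/end points and keep a running count:
07:45 start Yusuf → 1
08:00 start Ravi → 2
08:30 end Ravi → 1
08:30 end Yusuf → 0
11:15 start Rohan → 1
11:45 end Rohan → 0
15:30 start Aoife → 1
16:15 start Noor → 2
17:15 end Aoife → 1
18:15 end Noor → 0
18:15 start Lucia → 1
20:00 end Lucia → 0
20:00 start Felix → 1
21:00 end Felix → 0
Peak is 2, at 08:00 (Ravi, Yusuf).

2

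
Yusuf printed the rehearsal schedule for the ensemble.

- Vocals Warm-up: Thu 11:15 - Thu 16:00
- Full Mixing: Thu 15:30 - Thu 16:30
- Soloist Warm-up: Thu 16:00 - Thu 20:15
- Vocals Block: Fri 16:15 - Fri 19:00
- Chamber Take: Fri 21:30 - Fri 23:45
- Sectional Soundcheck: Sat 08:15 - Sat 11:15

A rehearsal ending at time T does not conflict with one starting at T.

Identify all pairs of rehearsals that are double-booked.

Sorted by start: Vocals Warm-up, Full Mixing, Soloist Warm-up, Vocals Block, Chamber Take, Sectional Soundcheck.
Full Mixing starts before Vocals Warm-up ends → Vocals Warm-up and Full Mixing overlap.
Soloist Warm-up starts exactly when Vocals Warm-up ends (back-to-back, no overlap); Vocals Warm-up is clear from here.
Soloist Warm-up starts before Full Mixing ends → Full Mixing and Soloist Warm-up overlap.
Vocals Block starts after Full Mixing ends; Full Mixing is clear from here.
Vocals Block starts after Soloist Warm-up ends; Soloist Warm-up is clear from here.
Chamber Take starts after Vocals Block ends; Vocals Block is clear from here.
Sectional Soundcheck starts after Chamber Take ends.

Full Mixing & Soloist Warm-up, Full Mixing & Vocals Warm-up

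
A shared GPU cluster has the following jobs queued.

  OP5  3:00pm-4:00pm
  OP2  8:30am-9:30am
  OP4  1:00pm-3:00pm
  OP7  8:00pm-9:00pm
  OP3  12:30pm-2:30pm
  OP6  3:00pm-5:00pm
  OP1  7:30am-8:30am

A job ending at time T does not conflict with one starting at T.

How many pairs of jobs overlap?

Check each pair: they overlap iff neither finishes before the other starts.
Sorted by start: OP1, OP2, OP3, OP4, OP5, OP6, OP7.
OP2 starts exactly when OP1 ends (back-to-back, no overlap); OP1 is clear from here.
OP3 starts after OP2 ends; OP2 is clear from here.
OP4 starts before OP3 ends → OP3 and OP4 overlap.
OP5 starts after OP3 ends; OP3 is clear from here.
OP5 starts exactly when OP4 ends (back-to-back, no overlap); OP4 is clear from here.
OP6 starts before OP5 ends → OP5 and OP6 overlap.
OP7 starts after OP5 ends.
OP7 starts after OP6 ends.
Overlapping pairs: OP3 & OP4, OP5 & OP6 — 2 in total.

2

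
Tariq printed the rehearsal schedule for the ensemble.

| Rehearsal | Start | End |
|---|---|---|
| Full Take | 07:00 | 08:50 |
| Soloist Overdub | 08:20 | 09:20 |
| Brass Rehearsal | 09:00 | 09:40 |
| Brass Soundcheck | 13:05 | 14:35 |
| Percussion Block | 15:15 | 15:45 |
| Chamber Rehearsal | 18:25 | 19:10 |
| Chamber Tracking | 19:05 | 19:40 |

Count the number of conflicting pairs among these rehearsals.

3

Check each pair: they overlap iff neither finishes before the other starts.
Sorted by start: Full Take, Soloist Overdub, Brass Rehearsal, Brass Soundcheck, Percussion Block, Chamber Rehearsal, Chamber Tracking.
Soloist Overdub starts before Full Take ends → Full Take and Soloist Overdub overlap.
Brass Rehearsal starts after Full Take ends — done with Full Take.
Brass Rehearsal starts before Soloist Overdub ends → Soloist Overdub and Brass Rehearsal overlap.
Brass Soundcheck starts after Soloist Overdub ends — done with Soloist Overdub.
Brass Soundcheck starts after Brass Rehearsal ends — done with Brass Rehearsal.
Percussion Block starts after Brass Soundcheck ends — done with Brass Soundcheck.
Chamber Rehearsal starts after Percussion Block ends — done with Percussion Block.
Chamber Tracking starts before Chamber Rehearsal ends → Chamber Rehearsal and Chamber Tracking overlap.
Overlapping pairs: Brass Rehearsal & Soloist Overdub, Chamber Rehearsal & Chamber Tracking, Full Take & Soloist Overdub — 3 in total.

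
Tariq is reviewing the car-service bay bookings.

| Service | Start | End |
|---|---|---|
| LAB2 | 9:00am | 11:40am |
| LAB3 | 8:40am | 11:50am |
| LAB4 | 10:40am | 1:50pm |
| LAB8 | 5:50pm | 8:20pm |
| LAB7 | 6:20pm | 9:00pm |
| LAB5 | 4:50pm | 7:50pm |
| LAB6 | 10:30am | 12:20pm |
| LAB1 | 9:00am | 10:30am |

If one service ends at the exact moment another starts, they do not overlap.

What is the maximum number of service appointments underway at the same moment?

Walk through starts and ends in time order (an end at T is processed before a start at T):
8:40am start LAB3 → 1
9:00am start LAB1 → 2
9:00am start LAB2 → 3
10:30am end LAB1 → 2
10:30am start LAB6 → 3
10:40am start LAB4 → 4
11:40am end LAB2 → 3
11:50am end LAB3 → 2
12:20pm end LAB6 → 1
1:50pm end LAB4 → 0
4:50pm start LAB5 → 1
5:50pm start LAB8 → 2
6:20pm start LAB7 → 3
7:50pm end LAB5 → 2
8:20pm end LAB8 → 1
9:00pm end LAB7 → 0
Peak is 4, at 10:40am (LAB2, LAB3, LAB4, LAB6).

4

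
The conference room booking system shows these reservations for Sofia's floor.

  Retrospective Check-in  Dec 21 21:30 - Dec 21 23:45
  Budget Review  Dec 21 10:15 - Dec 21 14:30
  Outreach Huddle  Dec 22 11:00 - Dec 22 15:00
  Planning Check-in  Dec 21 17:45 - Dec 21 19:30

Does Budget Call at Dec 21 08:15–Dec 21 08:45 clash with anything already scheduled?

Budget Review: starts Dec 21 10:15 at or after Budget Call ends Dec 21 08:45 → clear.
Planning Check-in: starts Dec 21 17:45 at or after Budget Call ends Dec 21 08:45 → clear.
Retrospective Check-in: starts Dec 21 21:30 at or after Budget Call ends Dec 21 08:45 → clear.
Outreach Huddle: starts Dec 22 11:00 at or after Budget Call ends Dec 21 08:45 → clear.

No — it doesn't clash with anything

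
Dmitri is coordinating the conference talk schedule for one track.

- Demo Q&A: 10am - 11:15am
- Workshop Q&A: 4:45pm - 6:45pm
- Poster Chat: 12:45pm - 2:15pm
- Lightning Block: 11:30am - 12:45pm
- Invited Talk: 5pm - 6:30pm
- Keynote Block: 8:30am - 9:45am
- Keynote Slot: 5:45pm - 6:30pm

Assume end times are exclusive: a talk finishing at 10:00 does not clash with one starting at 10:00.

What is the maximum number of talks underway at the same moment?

Sort all start/end points and keep a running count:
8:30am start Keynote Block → 1
9:45am end Keynote Block → 0
10am start Demo Q&A → 1
11:15am end Demo Q&A → 0
11:30am start Lightning Block → 1
12:45pm end Lightning Block → 0
12:45pm start Poster Chat → 1
2:15pm end Poster Chat → 0
4:45pm start Workshop Q&A → 1
5pm start Invited Talk → 2
5:45pm start Keynote Slot → 3
6:30pm end Invited Talk → 2
6:30pm end Keynote Slot → 1
6:45pm end Workshop Q&A → 0
Peak is 3, at 5:45pm (Invited Talk, Keynote Slot, Workshop Q&A).

3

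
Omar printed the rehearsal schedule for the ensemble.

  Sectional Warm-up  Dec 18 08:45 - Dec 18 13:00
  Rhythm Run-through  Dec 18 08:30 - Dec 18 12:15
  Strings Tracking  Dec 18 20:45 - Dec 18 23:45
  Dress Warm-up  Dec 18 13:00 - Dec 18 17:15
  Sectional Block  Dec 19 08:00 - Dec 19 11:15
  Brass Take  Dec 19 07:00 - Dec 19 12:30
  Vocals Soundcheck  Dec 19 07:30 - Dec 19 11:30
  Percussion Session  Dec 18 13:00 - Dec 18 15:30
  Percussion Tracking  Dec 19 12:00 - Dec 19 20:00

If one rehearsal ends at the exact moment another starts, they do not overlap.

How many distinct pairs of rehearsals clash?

6

Sorted by start: Rhythm Run-through, Sectional Warm-up, Dress Warm-up, Percussion Session, Strings Tracking, Brass Take, Vocals Soundcheck, Sectional Block, Percussion Tracking.
Sectional Warm-up starts before Rhythm Run-through ends → Rhythm Run-through and Sectional Warm-up overlap.
Dress Warm-up starts after Rhythm Run-through ends, so nothing later overlaps Rhythm Run-through either.
Dress Warm-up starts exactly when Sectional Warm-up ends (back-to-back, no overlap), so nothing later overlaps Sectional Warm-up either.
Percussion Session starts before Dress Warm-up ends → Dress Warm-up and Percussion Session overlap.
Strings Tracking starts after Dress Warm-up ends, so nothing later overlaps Dress Warm-up either.
Strings Tracking starts after Percussion Session ends, so nothing later overlaps Percussion Session either.
Brass Take starts after Strings Tracking ends, so nothing later overlaps Strings Tracking either.
Vocals Soundcheck starts before Brass Take ends → Brass Take and Vocals Soundcheck overlap.
Sectional Block starts before Brass Take ends → Brass Take and Sectional Block overlap.
Percussion Tracking starts before Brass Take ends → Brass Take and Percussion Tracking overlap.
Sectional Block starts before Vocals Soundcheck ends → Vocals Soundcheck and Sectional Block overlap.
Percussion Tracking starts after Vocals Soundcheck ends.
Percussion Tracking starts after Sectional Block ends.
Overlapping pairs: Brass Take & Percussion Tracking, Brass Take & Sectional Block, Brass Take & Vocals Soundcheck, Dress Warm-up & Percussion Session, Rhythm Run-through & Sectional Warm-up, Sectional Block & Vocals Soundcheck — 6 in total.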